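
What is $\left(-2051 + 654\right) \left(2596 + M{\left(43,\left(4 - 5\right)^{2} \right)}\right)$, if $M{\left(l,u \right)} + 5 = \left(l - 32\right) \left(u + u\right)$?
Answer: $-3650361$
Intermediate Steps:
$M{\left(l,u \right)} = -5 + 2 u \left(-32 + l\right)$ ($M{\left(l,u \right)} = -5 + \left(l - 32\right) \left(u + u\right) = -5 + \left(-32 + l\right) 2 u = -5 + 2 u \left(-32 + l\right)$)
$\left(-2051 + 654\right) \left(2596 + M{\left(43,\left(4 - 5\right)^{2} \right)}\right) = \left(-2051 + 654\right) \left(2596 - \left(5 - 22 \left(4 - 5\right)^{2}\right)\right) = - 1397 \left(2596 - \left(5 - 22\right)\right) = - 1397 \left(2596 - \left(69 - 86\right)\right) = - 1397 \left(2596 - -17\right) = - 1397 \left(2596 + 17\right) = \left(-1397\right) 2613 = -3650361$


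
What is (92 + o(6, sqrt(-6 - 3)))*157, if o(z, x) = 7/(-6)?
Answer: 85565/6 ≈ 14261.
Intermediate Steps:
o(z, x) = -7/6 (o(z, x) = 7*(-1/6) = -7/6)
(92 + o(6, sqrt(-6 - 3)))*157 = (92 - 7/6)*157 = (545/6)*157 = 85565/6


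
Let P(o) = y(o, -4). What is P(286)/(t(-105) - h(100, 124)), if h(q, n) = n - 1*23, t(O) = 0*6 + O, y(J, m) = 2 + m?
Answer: 1/103 ≈ 0.0097087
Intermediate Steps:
t(O) = O (t(O) = 0 + O = O)
P(o) = -2 (P(o) = 2 - 4 = -2)
h(q, n) = -23 + n (h(q, n) = n - 23 = -23 + n)
P(286)/(t(-105) - h(100, 124)) = -2/(-105 - (-23 + 124)) = -2/(-105 - 1*101) = -2/(-105 - 101) = -2/(-206) = -2*(-1/206) = 1/103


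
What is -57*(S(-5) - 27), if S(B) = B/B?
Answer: 1482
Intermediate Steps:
S(B) = 1
-57*(S(-5) - 27) = -57*(1 - 27) = -57*(-26) = 1482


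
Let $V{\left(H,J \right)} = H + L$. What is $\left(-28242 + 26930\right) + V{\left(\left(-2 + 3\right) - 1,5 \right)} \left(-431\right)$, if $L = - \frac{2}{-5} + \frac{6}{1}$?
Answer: $- \frac{20352}{5} \approx -4070.4$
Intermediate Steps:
$L = \frac{32}{5}$ ($L = \left(-2\right) \left(- \frac{1}{5}\right) + 6 \cdot 1 = \frac{2}{5} + 6 = \frac{32}{5} \approx 6.4$)
$V{\left(H,J \right)} = \frac{32}{5} + H$ ($V{\left(H,J \right)} = H + \frac{32}{5} = \frac{32}{5} + H$)
$\left(-28242 + 26930\right) + V{\left(\left(-2 + 3\right) - 1,5 \right)} \left(-431\right) = \left(-28242 + 26930\right) + \left(\frac{32}{5} + \left(\left(-2 + 3\right) - 1\right)\right) \left(-431\right) = -1312 + \left(\frac{32}{5} + \left(1 - 1\right)\right) \left(-431\right) = -1312 + \left(\frac{32}{5} + 0\right) \left(-431\right) = -1312 + \frac{32}{5} \left(-431\right) = -1312 - \frac{13792}{5} = - \frac{20352}{5}$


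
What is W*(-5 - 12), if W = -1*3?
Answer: 51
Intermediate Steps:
W = -3
W*(-5 - 12) = -3*(-5 - 12) = -3*(-17) = 51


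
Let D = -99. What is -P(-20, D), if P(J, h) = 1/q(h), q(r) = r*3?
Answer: 1/297 ≈ 0.0033670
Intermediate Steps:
q(r) = 3*r
P(J, h) = 1/(3*h)
-P(-20, D) = -1/(3*(-99)) = -(-1)/(3*99) = -1*(-1/297) = 1/297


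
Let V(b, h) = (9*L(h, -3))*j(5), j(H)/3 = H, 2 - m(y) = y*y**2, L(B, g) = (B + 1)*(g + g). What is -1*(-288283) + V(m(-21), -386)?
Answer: 600133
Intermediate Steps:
L(B, g) = 2*g*(1 + B) (L(B, g) = (1 + B)*(2*g) = 2*g*(1 + B))
m(y) = 2 - y**3 (m(y) = 2 - y*y**2 = 2 - y**3)
j(H) = 3*H
V(b, h) = -810 - 810*h (V(b, h) = (9*(2*(-3)*(1 + h)))*(3*5) = (9*(-6 - 6*h))*15 = (-54 - 54*h)*15 = -810 - 810*h)
-1*(-288283) + V(m(-21), -386) = -1*(-288283) + (-810 - 810*(-386)) = 288283 + (-810 + 312660) = 288283 + 311850 = 600133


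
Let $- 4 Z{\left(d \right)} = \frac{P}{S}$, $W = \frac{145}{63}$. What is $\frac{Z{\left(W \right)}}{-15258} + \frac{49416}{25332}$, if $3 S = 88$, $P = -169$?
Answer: $\frac{7371983337}{3779264192} \approx 1.9506$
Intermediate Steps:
$S = \frac{88}{3}$ ($S = \frac{1}{3} \cdot 88 = \frac{88}{3} \approx 29.333$)
$W = \frac{145}{63}$ ($W = 145 \cdot \frac{1}{63} = \frac{145}{63} \approx 2.3016$)
$Z{\left(d \right)} = \frac{507}{352}$ ($Z{\left(d \right)} = - \frac{\left(-169\right) \frac{1}{\frac{88}{3}}}{4} = - \frac{\left(-169\right) \frac{3}{88}}{4} = \left(- \frac{1}{4}\right) \left(- \frac{507}{88}\right) = \frac{507}{352}$)
$\frac{Z{\left(W \right)}}{-15258} + \frac{49416}{25332} = \frac{507}{352 \left(-15258\right)} + \frac{49416}{25332} = \frac{507}{352} \left(- \frac{1}{15258}\right) + 49416 \cdot \frac{1}{25332} = - \frac{169}{1790272} + \frac{4118}{2111} = \frac{7371983337}{3779264192}$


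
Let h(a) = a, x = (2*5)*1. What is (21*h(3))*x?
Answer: 630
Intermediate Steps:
x = 10 (x = 10*1 = 10)
(21*h(3))*x = (21*3)*10 = 63*10 = 630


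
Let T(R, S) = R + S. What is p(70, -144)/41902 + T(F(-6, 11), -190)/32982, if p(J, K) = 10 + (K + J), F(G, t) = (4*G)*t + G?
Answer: -232454/15021867 ≈ -0.015474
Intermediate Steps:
F(G, t) = G + 4*G*t (F(G, t) = 4*G*t + G = G + 4*G*t)
p(J, K) = 10 + J + K (p(J, K) = 10 + (J + K) = 10 + J + K)
p(70, -144)/41902 + T(F(-6, 11), -190)/32982 = (10 + 70 - 144)/41902 + (-6*(1 + 4*11) - 190)/32982 = -64*1/41902 + (-6*(1 + 44) - 190)*(1/32982) = -32/20951 + (-6*45 - 190)*(1/32982) = -32/20951 + (-270 - 190)*(1/32982) = -32/20951 - 460*1/32982 = -32/20951 - 10/717 = -232454/15021867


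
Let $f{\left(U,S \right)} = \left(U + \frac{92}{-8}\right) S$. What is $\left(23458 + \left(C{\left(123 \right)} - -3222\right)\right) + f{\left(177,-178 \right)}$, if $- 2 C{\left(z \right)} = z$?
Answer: $- \frac{5681}{2} \approx -2840.5$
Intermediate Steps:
$C{\left(z \right)} = - \frac{z}{2}$
$f{\left(U,S \right)} = S \left(- \frac{23}{2} + U\right)$ ($f{\left(U,S \right)} = \left(U + 92 \left(- \frac{1}{8}\right)\right) S = \left(U - \frac{23}{2}\right) S = \left(- \frac{23}{2} + U\right) S = S \left(- \frac{23}{2} + U\right)$)
$\left(23458 + \left(C{\left(123 \right)} - -3222\right)\right) + f{\left(177,-178 \right)} = \left(23458 - - \frac{6321}{2}\right) + \frac{1}{2} \left(-178\right) \left(-23 + 2 \cdot 177\right) = \left(23458 + \left(- \frac{123}{2} + 3222\right)\right) + \frac{1}{2} \left(-178\right) \left(-23 + 354\right) = \left(23458 + \frac{6321}{2}\right) + \frac{1}{2} \left(-178\right) 331 = \frac{53237}{2} - 29459 = - \frac{5681}{2}$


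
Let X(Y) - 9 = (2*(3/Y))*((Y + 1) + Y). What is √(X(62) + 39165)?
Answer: √37657839/31 ≈ 197.95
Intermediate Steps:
X(Y) = 9 + 6*(1 + 2*Y)/Y (X(Y) = 9 + (2*(3/Y))*((Y + 1) + Y) = 9 + (6/Y)*((1 + Y) + Y) = 9 + (6/Y)*(1 + 2*Y) = 9 + 6*(1 + 2*Y)/Y)
√(X(62) + 39165) = √((21 + 6/62) + 39165) = √((21 + 6*(1/62)) + 39165) = √((21 + 3/31) + 39165) = √(654/31 + 39165) = √(1214769/31) = √37657839/31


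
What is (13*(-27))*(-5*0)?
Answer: 0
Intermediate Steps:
(13*(-27))*(-5*0) = -351*0 = 0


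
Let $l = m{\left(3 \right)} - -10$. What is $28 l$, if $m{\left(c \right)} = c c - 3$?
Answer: $448$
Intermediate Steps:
$m{\left(c \right)} = -3 + c^{2}$ ($m{\left(c \right)} = c^{2} - 3 = -3 + c^{2}$)
$l = 16$ ($l = \left(-3 + 3^{2}\right) - -10 = \left(-3 + 9\right) + 10 = 6 + 10 = 16$)
$28 l = 28 \cdot 16 = 448$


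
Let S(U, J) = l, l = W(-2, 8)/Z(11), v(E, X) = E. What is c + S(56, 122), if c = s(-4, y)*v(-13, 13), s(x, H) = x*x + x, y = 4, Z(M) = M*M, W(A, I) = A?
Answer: -18878/121 ≈ -156.02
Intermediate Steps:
Z(M) = M²
s(x, H) = x + x² (s(x, H) = x² + x = x + x²)
l = -2/121 (l = -2/(11²) = -2/121 ≈ -0.016529)
S(U, J) = -2/121
c = -156 (c = -4*(1 - 4)*(-13) = -4*(-3)*(-13) = 12*(-13) = -156)
c + S(56, 122) = -156 - 2/121 = -18878/121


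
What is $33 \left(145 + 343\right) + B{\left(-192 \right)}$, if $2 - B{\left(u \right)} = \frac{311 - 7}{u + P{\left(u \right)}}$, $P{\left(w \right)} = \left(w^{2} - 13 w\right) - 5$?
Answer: $\frac{630758974}{39163} \approx 16106.0$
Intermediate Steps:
$P{\left(w \right)} = -5 + w^{2} - 13 w$
$B{\left(u \right)} = 2 - \frac{304}{-5 + u^{2} - 12 u}$ ($B{\left(u \right)} = 2 - \frac{311 - 7}{u - \left(5 - u^{2} + 13 u\right)} = 2 - \frac{304}{-5 + u^{2} - 12 u}$)
$33 \left(145 + 343\right) + B{\left(-192 \right)} = 33 \left(145 + 343\right) + \frac{2 \left(157 - \left(-192\right)^{2} + 12 \left(-192\right)\right)}{5 - \left(-192\right)^{2} + 12 \left(-192\right)} = 33 \cdot 488 + \frac{2 \left(157 - 36864 - 2304\right)}{5 - 36864 - 2304} = 16104 + \frac{2 \left(157 - 36864 - 2304\right)}{5 - 36864 - 2304} = 16104 + 2 \frac{1}{-39163} \left(-39011\right) = 16104 + 2 \left(- \frac{1}{39163}\right) \left(-39011\right) = 16104 + \frac{78022}{39163} = \frac{630758974}{39163}$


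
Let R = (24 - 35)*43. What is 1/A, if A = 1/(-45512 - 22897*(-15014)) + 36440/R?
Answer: -44164987218/3402478084997 ≈ -0.012980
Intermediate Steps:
R = -473 (R = -11*43 = -473)
A = -3402478084997/44164987218 (A = 1/(-45512 - 22897*(-15014)) + 36440/(-473) = -1/15014/(-68409) + 36440*(-1/473) = -1/68409*(-1/15014) - 36440/473 = 1/1027092726 - 36440/473 = -3402478084997/44164987218 ≈ -77.040)
1/A = 1/(-3402478084997/44164987218) = -44164987218/3402478084997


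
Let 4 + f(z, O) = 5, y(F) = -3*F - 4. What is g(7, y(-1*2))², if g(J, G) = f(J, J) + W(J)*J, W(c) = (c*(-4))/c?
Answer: 729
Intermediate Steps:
y(F) = -4 - 3*F
f(z, O) = 1 (f(z, O) = -4 + 5 = 1)
W(c) = -4 (W(c) = (-4*c)/c = -4)
g(J, G) = 1 - 4*J
g(7, y(-1*2))² = (1 - 4*7)² = (1 - 28)² = (-27)² = 729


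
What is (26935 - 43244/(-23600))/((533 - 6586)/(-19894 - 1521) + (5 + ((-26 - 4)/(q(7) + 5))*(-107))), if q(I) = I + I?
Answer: 12933027787247/83652066760 ≈ 154.60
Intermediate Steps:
q(I) = 2*I
(26935 - 43244/(-23600))/((533 - 6586)/(-19894 - 1521) + (5 + ((-26 - 4)/(q(7) + 5))*(-107))) = (26935 - 43244/(-23600))/((533 - 6586)/(-19894 - 1521) + (5 + ((-26 - 4)/(2*7 + 5))*(-107))) = (26935 - 43244*(-1/23600))/(-6053/(-21415) + (5 - 30/(14 + 5)*(-107))) = (26935 + 10811/5900)/(-6053*(-1/21415) + (5 - 30/19*(-107))) = 158927311/(5900*(6053/21415 + (5 - 30*1/19*(-107)))) = 158927311/(5900*(6053/21415 + (5 - 30/19*(-107)))) = 158927311/(5900*(6053/21415 + (5 + 3210/19))) = 158927311/(5900*(6053/21415 + 3305/19)) = 158927311/(5900*(70891582/406885)) = (158927311/5900)*(406885/70891582) = 12933027787247/83652066760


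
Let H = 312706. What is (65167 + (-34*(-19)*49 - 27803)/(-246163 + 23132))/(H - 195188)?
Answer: 7267128663/13105078529 ≈ 0.55453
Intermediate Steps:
(65167 + (-34*(-19)*49 - 27803)/(-246163 + 23132))/(H - 195188) = (65167 + (-34*(-19)*49 - 27803)/(-246163 + 23132))/(312706 - 195188) = (65167 + (646*49 - 27803)/(-223031))/117518 = (65167 + (31654 - 27803)*(-1/223031))*(1/117518) = (65167 + 3851*(-1/223031))*(1/117518) = (65167 - 3851/223031)*(1/117518) = (14534257326/223031)*(1/117518) = 7267128663/13105078529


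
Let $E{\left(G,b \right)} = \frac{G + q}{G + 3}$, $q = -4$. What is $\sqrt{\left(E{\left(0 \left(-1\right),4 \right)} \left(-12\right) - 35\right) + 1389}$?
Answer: $\sqrt{1370} \approx 37.013$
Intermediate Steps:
$E{\left(G,b \right)} = \frac{-4 + G}{3 + G}$ ($E{\left(G,b \right)} = \frac{G - 4}{G + 3} = \frac{-4 + G}{3 + G}$)
$\sqrt{\left(E{\left(0 \left(-1\right),4 \right)} \left(-12\right) - 35\right) + 1389} = \sqrt{\left(\frac{-4 + 0 \left(-1\right)}{3 + 0 \left(-1\right)} \left(-12\right) - 35\right) + 1389} = \sqrt{\left(\frac{-4 + 0}{3 + 0} \left(-12\right) - 35\right) + 1389} = \sqrt{\left(\frac{1}{3} \left(-4\right) \left(-12\right) - 35\right) + 1389} = \sqrt{\left(\left(- \frac{4}{3}\right) \left(-12\right) - 35\right) + 1389} = \sqrt{\left(16 - 35\right) + 1389} = \sqrt{-19 + 1389} = \sqrt{1370}$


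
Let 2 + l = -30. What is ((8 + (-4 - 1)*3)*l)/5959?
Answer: 224/5959 ≈ 0.037590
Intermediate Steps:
l = -32 (l = -2 - 30 = -32)
((8 + (-4 - 1)*3)*l)/5959 = ((8 + (-4 - 1)*3)*(-32))/5959 = ((8 - 5*3)*(-32))*(1/5959) = ((8 - 15)*(-32))*(1/5959) = -7*(-32)*(1/5959) = 224*(1/5959) = 224/5959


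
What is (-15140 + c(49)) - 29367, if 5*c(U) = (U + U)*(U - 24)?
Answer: -44017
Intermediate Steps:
c(U) = 2*U*(-24 + U)/5 (c(U) = ((U + U)*(U - 24))/5 = ((2*U)*(-24 + U))/5 = (2*U*(-24 + U))/5 = 2*U*(-24 + U)/5)
(-15140 + c(49)) - 29367 = (-15140 + (⅖)*49*(-24 + 49)) - 29367 = (-15140 + (⅖)*49*25) - 29367 = (-15140 + 490) - 29367 = -14650 - 29367 = -44017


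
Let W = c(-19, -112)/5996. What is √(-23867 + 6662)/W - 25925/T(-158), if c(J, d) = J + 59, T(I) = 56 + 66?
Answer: -425/2 + 1499*I*√17205/10 ≈ -212.5 + 19662.0*I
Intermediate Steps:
T(I) = 122
c(J, d) = 59 + J
W = 10/1499 (W = (59 - 19)/5996 = 40*(1/5996) = 10/1499 ≈ 0.0066711)
√(-23867 + 6662)/W - 25925/T(-158) = √(-23867 + 6662)/(10/1499) - 25925/122 = √(-17205)*(1499/10) - 25925*1/122 = (I*√17205)*(1499/10) - 425/2 = 1499*I*√17205/10 - 425/2 = -425/2 + 1499*I*√17205/10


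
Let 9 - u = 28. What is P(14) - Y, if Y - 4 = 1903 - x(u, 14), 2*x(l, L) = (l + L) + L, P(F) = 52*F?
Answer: -2349/2 ≈ -1174.5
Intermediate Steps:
u = -19 (u = 9 - 1*28 = 9 - 28 = -19)
x(l, L) = L + l/2 (x(l, L) = ((l + L) + L)/2 = ((L + l) + L)/2 = (l + 2*L)/2 = L + l/2)
Y = 3805/2 (Y = 4 + (1903 - (14 + (½)*(-19))) = 4 + (1903 - (14 - 19/2)) = 4 + (1903 - 1*9/2) = 4 + (1903 - 9/2) = 4 + 3797/2 = 3805/2 ≈ 1902.5)
P(14) - Y = 52*14 - 1*3805/2 = 728 - 3805/2 = -2349/2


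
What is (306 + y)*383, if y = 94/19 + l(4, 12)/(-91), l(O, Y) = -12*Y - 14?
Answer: 207061290/1729 ≈ 1.1976e+5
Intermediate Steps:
l(O, Y) = -14 - 12*Y
y = 11556/1729 (y = 94/19 + (-14 - 12*12)/(-91) = 94*(1/19) + (-14 - 144)*(-1/91) = 94/19 - 158*(-1/91) = 94/19 + 158/91 = 11556/1729 ≈ 6.6836)
(306 + y)*383 = (306 + 11556/1729)*383 = (540630/1729)*383 = 207061290/1729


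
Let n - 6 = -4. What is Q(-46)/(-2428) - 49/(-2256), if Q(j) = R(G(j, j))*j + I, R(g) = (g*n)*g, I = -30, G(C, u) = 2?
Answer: 254215/1369392 ≈ 0.18564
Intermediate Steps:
n = 2 (n = 6 - 4 = 2)
R(g) = 2*g² (R(g) = (g*2)*g = (2*g)*g = 2*g²)
Q(j) = -30 + 8*j (Q(j) = (2*2²)*j - 30 = (2*4)*j - 30 = 8*j - 30 = -30 + 8*j)
Q(-46)/(-2428) - 49/(-2256) = (-30 + 8*(-46))/(-2428) - 49/(-2256) = (-30 - 368)*(-1/2428) - 49*(-1/2256) = -398*(-1/2428) + 49/2256 = 199/1214 + 49/2256 = 254215/1369392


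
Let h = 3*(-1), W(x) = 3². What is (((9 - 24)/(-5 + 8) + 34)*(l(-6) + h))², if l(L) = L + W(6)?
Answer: 0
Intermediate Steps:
W(x) = 9
l(L) = 9 + L (l(L) = L + 9 = 9 + L)
h = -3
(((9 - 24)/(-5 + 8) + 34)*(l(-6) + h))² = (((9 - 24)/(-5 + 8) + 34)*((9 - 6) - 3))² = ((-15/3 + 34)*(3 - 3))² = ((-15*⅓ + 34)*0)² = ((-5 + 34)*0)² = (29*0)² = 0² = 0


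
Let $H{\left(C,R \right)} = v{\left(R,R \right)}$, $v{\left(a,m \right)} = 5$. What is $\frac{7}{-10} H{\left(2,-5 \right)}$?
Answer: $- \frac{7}{2} \approx -3.5$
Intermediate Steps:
$H{\left(C,R \right)} = 5$
$\frac{7}{-10} H{\left(2,-5 \right)} = \frac{7}{-10} \cdot 5 = 7 \left(- \frac{1}{10}\right) 5 = \left(- \frac{7}{10}\right) 5 = - \frac{7}{2}$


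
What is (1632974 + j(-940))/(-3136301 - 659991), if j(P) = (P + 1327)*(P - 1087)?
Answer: -848525/3796292 ≈ -0.22351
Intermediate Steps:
j(P) = (-1087 + P)*(1327 + P) (j(P) = (1327 + P)*(-1087 + P) = (-1087 + P)*(1327 + P))
(1632974 + j(-940))/(-3136301 - 659991) = (1632974 + (-1442449 + (-940)**2 + 240*(-940)))/(-3136301 - 659991) = (1632974 + (-1442449 + 883600 - 225600))/(-3796292) = (1632974 - 784449)*(-1/3796292) = 848525*(-1/3796292) = -848525/3796292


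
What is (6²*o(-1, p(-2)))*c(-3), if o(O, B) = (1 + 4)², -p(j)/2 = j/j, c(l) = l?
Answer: -2700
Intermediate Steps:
p(j) = -2 (p(j) = -2*j/j = -2*1 = -2)
o(O, B) = 25 (o(O, B) = 5² = 25)
(6²*o(-1, p(-2)))*c(-3) = (6²*25)*(-3) = (36*25)*(-3) = 900*(-3) = -2700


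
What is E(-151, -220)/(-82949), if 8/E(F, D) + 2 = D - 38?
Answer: 2/5391685 ≈ 3.7094e-7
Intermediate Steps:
E(F, D) = 8/(-40 + D) (E(F, D) = 8/(-2 + (D - 38)) = 8/(-2 + (-38 + D)) = 8/(-40 + D))
E(-151, -220)/(-82949) = (8/(-40 - 220))/(-82949) = (8/(-260))*(-1/82949) = (8*(-1/260))*(-1/82949) = -2/65*(-1/82949) = 2/5391685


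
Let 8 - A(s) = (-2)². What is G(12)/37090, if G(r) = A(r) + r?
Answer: 8/18545 ≈ 0.00043138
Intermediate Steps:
A(s) = 4 (A(s) = 8 - 1*(-2)² = 8 - 1*4 = 8 - 4 = 4)
G(r) = 4 + r
G(12)/37090 = (4 + 12)/37090 = 16*(1/37090) = 8/18545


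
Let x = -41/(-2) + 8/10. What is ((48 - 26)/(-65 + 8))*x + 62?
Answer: 5109/95 ≈ 53.779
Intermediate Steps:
x = 213/10 (x = -41*(-½) + 8*(⅒) = 41/2 + ⅘ = 213/10 ≈ 21.300)
((48 - 26)/(-65 + 8))*x + 62 = ((48 - 26)/(-65 + 8))*(213/10) + 62 = (22/(-57))*(213/10) + 62 = (22*(-1/57))*(213/10) + 62 = -22/57*213/10 + 62 = -781/95 + 62 = 5109/95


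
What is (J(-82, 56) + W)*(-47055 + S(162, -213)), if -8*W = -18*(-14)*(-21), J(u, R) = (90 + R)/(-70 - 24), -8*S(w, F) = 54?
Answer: -11677902645/376 ≈ -3.1058e+7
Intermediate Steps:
S(w, F) = -27/4 (S(w, F) = -1/8*54 = -27/4)
J(u, R) = -45/47 - R/94 (J(u, R) = (90 + R)/(-94) = (90 + R)*(-1/94) = -45/47 - R/94)
W = 1323/2 (W = -(-18*(-14))*(-21)/8 = -63*(-21)/2 = -1/8*(-5292) = 1323/2 ≈ 661.50)
(J(-82, 56) + W)*(-47055 + S(162, -213)) = ((-45/47 - 1/94*56) + 1323/2)*(-47055 - 27/4) = ((-45/47 - 28/47) + 1323/2)*(-188247/4) = (-73/47 + 1323/2)*(-188247/4) = (62035/94)*(-188247/4) = -11677902645/376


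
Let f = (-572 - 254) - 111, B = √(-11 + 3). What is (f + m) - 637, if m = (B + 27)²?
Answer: -853 + 108*I*√2 ≈ -853.0 + 152.74*I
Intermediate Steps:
B = 2*I*√2 (B = √(-8) = 2*I*√2 ≈ 2.8284*I)
f = -937 (f = -826 - 111 = -937)
m = (27 + 2*I*√2)² (m = (2*I*√2 + 27)² = (27 + 2*I*√2)² ≈ 721.0 + 152.74*I)
(f + m) - 637 = (-937 + (721 + 108*I*√2)) - 637 = (-216 + 108*I*√2) - 637 = -853 + 108*I*√2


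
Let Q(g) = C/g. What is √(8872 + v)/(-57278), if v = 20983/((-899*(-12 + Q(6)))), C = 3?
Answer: -3*√421554198430/1184337206 ≈ -0.0016446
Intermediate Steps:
Q(g) = 3/g
v = 41966/20677 (v = 20983/((-899*(-12 + 3/6))) = 20983/((-899*(-12 + 3*(⅙)))) = 20983/((-899*(-12 + ½))) = 20983/((-899*(-23/2))) = 20983/(20677/2) = 20983*(2/20677) = 41966/20677 ≈ 2.0296)
√(8872 + v)/(-57278) = √(8872 + 41966/20677)/(-57278) = √(183488310/20677)*(-1/57278) = (3*√421554198430/20677)*(-1/57278) = -3*√421554198430/1184337206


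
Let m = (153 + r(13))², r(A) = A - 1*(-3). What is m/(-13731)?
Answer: -28561/13731 ≈ -2.0800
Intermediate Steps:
r(A) = 3 + A (r(A) = A + 3 = 3 + A)
m = 28561 (m = (153 + (3 + 13))² = (153 + 16)² = 169² = 28561)
m/(-13731) = 28561/(-13731) = 28561*(-1/13731) = -28561/13731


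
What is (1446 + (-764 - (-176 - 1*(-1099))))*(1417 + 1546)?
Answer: -714083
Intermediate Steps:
(1446 + (-764 - (-176 - 1*(-1099))))*(1417 + 1546) = (1446 + (-764 - (-176 + 1099)))*2963 = (1446 + (-764 - 1*923))*2963 = (1446 + (-764 - 923))*2963 = (1446 - 1687)*2963 = -241*2963 = -714083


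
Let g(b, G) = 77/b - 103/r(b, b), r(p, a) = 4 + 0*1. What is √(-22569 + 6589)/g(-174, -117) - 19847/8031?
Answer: -19847/8031 - 696*I*√3995/9115 ≈ -2.4713 - 4.8263*I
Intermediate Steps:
r(p, a) = 4 (r(p, a) = 4 + 0 = 4)
g(b, G) = -103/4 + 77/b (g(b, G) = 77/b - 103/4 = -103/4 + 77/b)
√(-22569 + 6589)/g(-174, -117) - 19847/8031 = √(-22569 + 6589)/(-103/4 + 77/(-174)) - 19847/8031 = √(-15980)/(-103/4 + 77*(-1/174)) - 19847*1/8031 = (2*I*√3995)/(-103/4 - 77/174) - 19847/8031 = (2*I*√3995)/(-9115/348) - 19847/8031 = (2*I*√3995)*(-348/9115) - 19847/8031 = -696*I*√3995/9115 - 19847/8031 = -19847/8031 - 696*I*√3995/9115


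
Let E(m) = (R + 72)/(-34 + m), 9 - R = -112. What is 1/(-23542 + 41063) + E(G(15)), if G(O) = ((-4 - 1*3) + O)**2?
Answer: 3381583/525630 ≈ 6.4334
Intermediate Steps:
R = 121 (R = 9 - 1*(-112) = 9 + 112 = 121)
G(O) = (-7 + O)**2 (G(O) = ((-4 - 3) + O)**2 = (-7 + O)**2)
E(m) = 193/(-34 + m) (E(m) = (121 + 72)/(-34 + m) = 193/(-34 + m))
1/(-23542 + 41063) + E(G(15)) = 1/(-23542 + 41063) + 193/(-34 + (-7 + 15)**2) = 1/17521 + 193/(-34 + 8**2) = 1/17521 + 193/(-34 + 64) = 1/17521 + 193/30 = 3381583/525630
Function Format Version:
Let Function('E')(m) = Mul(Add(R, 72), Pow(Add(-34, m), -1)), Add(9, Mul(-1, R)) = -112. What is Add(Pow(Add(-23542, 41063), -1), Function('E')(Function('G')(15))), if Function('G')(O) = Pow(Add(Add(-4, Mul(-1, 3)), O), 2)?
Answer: Rational(3381583, 525630) ≈ 6.4334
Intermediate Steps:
R = 121 (R = Add(9, Mul(-1, -112)) = Add(9, 112) = 121)
Function('G')(O) = Pow(Add(-7, O), 2) (Function('G')(O) = Pow(Add(Add(-4, -3), O), 2) = Pow(Add(-7, O), 2))
Function('E')(m) = Mul(193, Pow(Add(-34, m), -1)) (Function('E')(m) = Mul(Add(121, 72), Pow(Add(-34, m), -1)) = Mul(193, Pow(Add(-34, m), -1)))
Add(Pow(Add(-23542, 41063), -1), Function('E')(Function('G')(15))) = Add(Pow(Add(-23542, 41063), -1), Mul(193, Pow(Add(-34, Pow(Add(-7, 15), 2)), -1))) = Add(Pow(17521, -1), Mul(193, Pow(Add(-34, Pow(8, 2)), -1))) = Add(Rational(1, 17521), Mul(193, Pow(Add(-34, 64), -1))) = Add(Rational(1, 17521), Mul(193, Pow(30, -1))) = Add(Rational(1, 17521), Mul(193, Rational(1, 30))) = Add(Rational(1, 17521), Rational(193, 30)) = Rational(3381583, 525630)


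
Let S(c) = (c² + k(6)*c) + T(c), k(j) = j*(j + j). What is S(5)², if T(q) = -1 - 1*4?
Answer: 144400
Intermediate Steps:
T(q) = -5 (T(q) = -1 - 4 = -5)
k(j) = 2*j² (k(j) = j*(2*j) = 2*j²)
S(c) = -5 + c² + 72*c (S(c) = (c² + (2*6²)*c) - 5 = (c² + (2*36)*c) - 5 = (c² + 72*c) - 5 = -5 + c² + 72*c)
S(5)² = (-5 + 5² + 72*5)² = (-5 + 25 + 360)² = 380² = 144400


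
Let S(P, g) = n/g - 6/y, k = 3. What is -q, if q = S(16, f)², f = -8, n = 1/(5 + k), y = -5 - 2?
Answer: -142129/200704 ≈ -0.70815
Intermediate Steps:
y = -7
n = ⅛ (n = 1/(5 + 3) = 1/8 = ⅛ ≈ 0.12500)
S(P, g) = 6/7 + 1/(8*g) (S(P, g) = 1/(8*g) - 6/(-7) = 1/(8*g) - 6*(-⅐) = 1/(8*g) + 6/7 = 6/7 + 1/(8*g))
q = 142129/200704 (q = ((1/56)*(7 + 48*(-8))/(-8))² = ((1/56)*(-⅛)*(7 - 384))² = ((1/56)*(-⅛)*(-377))² = (377/448)² = 142129/200704 ≈ 0.70815)
-q = -1*142129/200704 = -142129/200704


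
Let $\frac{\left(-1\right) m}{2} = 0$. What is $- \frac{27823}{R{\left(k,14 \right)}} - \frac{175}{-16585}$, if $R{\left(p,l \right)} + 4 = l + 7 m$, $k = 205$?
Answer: $- \frac{92288541}{33170} \approx -2782.3$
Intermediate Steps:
$m = 0$ ($m = \left(-2\right) 0 = 0$)
$R{\left(p,l \right)} = -4 + l$ ($R{\left(p,l \right)} = -4 + \left(l + 7 \cdot 0\right) = -4 + \left(l + 0\right) = -4 + l$)
$- \frac{27823}{R{\left(k,14 \right)}} - \frac{175}{-16585} = - \frac{27823}{-4 + 14} - \frac{175}{-16585} = - \frac{27823}{10} - - \frac{35}{3317} = \left(-27823\right) \frac{1}{10} + \frac{35}{3317} = - \frac{27823}{10} + \frac{35}{3317} = - \frac{92288541}{33170}$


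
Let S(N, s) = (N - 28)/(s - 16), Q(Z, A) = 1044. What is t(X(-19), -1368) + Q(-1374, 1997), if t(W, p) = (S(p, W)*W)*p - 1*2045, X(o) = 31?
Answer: 19728851/5 ≈ 3.9458e+6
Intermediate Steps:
S(N, s) = (-28 + N)/(-16 + s)
t(W, p) = -2045 + W*p*(-28 + p)/(-16 + W) (t(W, p) = (((-28 + p)/(-16 + W))*W)*p - 1*2045 = (W*(-28 + p)/(-16 + W))*p - 2045 = W*p*(-28 + p)/(-16 + W) - 2045 = -2045 + W*p*(-28 + p)/(-16 + W))
t(X(-19), -1368) + Q(-1374, 1997) = (32720 - 2045*31 + 31*(-1368)*(-28 - 1368))/(-16 + 31) + 1044 = (32720 - 63395 + 31*(-1368)*(-1396))/15 + 1044 = (32720 - 63395 + 59201568)/15 + 1044 = (1/15)*59170893 + 1044 = 19723631/5 + 1044 = 19728851/5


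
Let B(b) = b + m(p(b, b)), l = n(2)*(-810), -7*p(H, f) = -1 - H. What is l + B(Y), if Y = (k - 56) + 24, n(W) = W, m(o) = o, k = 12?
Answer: -11499/7 ≈ -1642.7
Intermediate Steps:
p(H, f) = ⅐ + H/7 (p(H, f) = -(-1 - H)/7 = ⅐ + H/7)
l = -1620 (l = 2*(-810) = -1620)
Y = -20 (Y = (12 - 56) + 24 = -44 + 24 = -20)
B(b) = ⅐ + 8*b/7 (B(b) = b + (⅐ + b/7) = ⅐ + 8*b/7)
l + B(Y) = -1620 + (⅐ + (8/7)*(-20)) = -1620 + (⅐ - 160/7) = -1620 - 159/7 = -11499/7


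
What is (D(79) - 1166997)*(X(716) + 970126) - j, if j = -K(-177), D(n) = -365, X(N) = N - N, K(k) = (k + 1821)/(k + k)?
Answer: -66816805429382/59 ≈ -1.1325e+12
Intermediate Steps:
K(k) = (1821 + k)/(2*k) (K(k) = (1821 + k)/((2*k)) = (1821 + k)*(1/(2*k)) = (1821 + k)/(2*k))
X(N) = 0
j = 274/59 (j = -(1821 - 177)/(2*(-177)) = -(-1)*1644/(2*177) = -1*(-274/59) = 274/59 ≈ 4.6441)
(D(79) - 1166997)*(X(716) + 970126) - j = (-365 - 1166997)*(0 + 970126) - 1*274/59 = -1167362*970126 - 274/59 = -1132488227612 - 274/59 = -66816805429382/59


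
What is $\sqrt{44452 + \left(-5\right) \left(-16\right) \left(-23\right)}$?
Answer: $2 \sqrt{10653} \approx 206.43$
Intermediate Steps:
$\sqrt{44452 + \left(-5\right) \left(-16\right) \left(-23\right)} = \sqrt{44452 + 80 \left(-23\right)} = \sqrt{44452 - 1840} = \sqrt{42612} = 2 \sqrt{10653}$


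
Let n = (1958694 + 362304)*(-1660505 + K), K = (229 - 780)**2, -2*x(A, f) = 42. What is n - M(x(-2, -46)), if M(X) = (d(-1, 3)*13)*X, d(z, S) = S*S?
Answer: -3149371467735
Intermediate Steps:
d(z, S) = S**2
x(A, f) = -21 (x(A, f) = -1/2*42 = -21)
K = 303601 (K = (-551)**2 = 303601)
M(X) = 117*X (M(X) = (3**2*13)*X = (9*13)*X = 117*X)
n = -3149371470192 (n = (1958694 + 362304)*(-1660505 + 303601) = 2320998*(-1356904) = -3149371470192)
n - M(x(-2, -46)) = -3149371470192 - 117*(-21) = -3149371470192 - 1*(-2457) = -3149371470192 + 2457 = -3149371467735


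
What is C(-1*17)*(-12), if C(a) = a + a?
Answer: 408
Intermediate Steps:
C(a) = 2*a
C(-1*17)*(-12) = (2*(-1*17))*(-12) = (2*(-17))*(-12) = -34*(-12) = 408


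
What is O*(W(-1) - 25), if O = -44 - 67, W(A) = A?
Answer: 2886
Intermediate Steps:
O = -111
O*(W(-1) - 25) = -111*(-1 - 25) = -111*(-26) = 2886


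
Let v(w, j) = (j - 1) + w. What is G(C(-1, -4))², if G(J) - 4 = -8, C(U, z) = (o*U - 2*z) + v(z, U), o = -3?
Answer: 16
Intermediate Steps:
v(w, j) = -1 + j + w (v(w, j) = (-1 + j) + w = -1 + j + w)
C(U, z) = -1 - z - 2*U (C(U, z) = (-3*U - 2*z) + (-1 + U + z) = -1 - z - 2*U)
G(J) = -4 (G(J) = 4 - 8 = -4)
G(C(-1, -4))² = (-4)² = 16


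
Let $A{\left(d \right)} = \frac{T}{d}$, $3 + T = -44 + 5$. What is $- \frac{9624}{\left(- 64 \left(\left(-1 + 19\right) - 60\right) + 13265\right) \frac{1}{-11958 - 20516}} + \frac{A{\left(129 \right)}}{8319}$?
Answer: $\frac{2599935201350}{132713007} \approx 19591.0$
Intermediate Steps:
$T = -42$ ($T = -3 + \left(-44 + 5\right) = -3 - 39 = -42$)
$A{\left(d \right)} = - \frac{42}{d}$
$- \frac{9624}{\left(- 64 \left(\left(-1 + 19\right) - 60\right) + 13265\right) \frac{1}{-11958 - 20516}} + \frac{A{\left(129 \right)}}{8319} = - \frac{9624}{\left(- 64 \left(\left(-1 + 19\right) - 60\right) + 13265\right) \frac{1}{-11958 - 20516}} + \frac{\left(-42\right) \frac{1}{129}}{8319} = - \frac{9624}{\left(- 64 \left(18 - 60\right) + 13265\right) \frac{1}{-32474}} + \left(-42\right) \frac{1}{129} \cdot \frac{1}{8319} = - \frac{9624}{\left(\left(-64\right) \left(-42\right) + 13265\right) \left(- \frac{1}{32474}\right)} - \frac{14}{357717} = - \frac{9624}{\left(2688 + 13265\right) \left(- \frac{1}{32474}\right)} - \frac{14}{357717} = - \frac{9624}{15953 \left(- \frac{1}{32474}\right)} - \frac{14}{357717} = - \frac{9624}{- \frac{15953}{32474}} - \frac{14}{357717} = \left(-9624\right) \left(- \frac{32474}{15953}\right) - \frac{14}{357717} = \frac{312529776}{15953} - \frac{14}{357717} = \frac{2599935201350}{132713007}$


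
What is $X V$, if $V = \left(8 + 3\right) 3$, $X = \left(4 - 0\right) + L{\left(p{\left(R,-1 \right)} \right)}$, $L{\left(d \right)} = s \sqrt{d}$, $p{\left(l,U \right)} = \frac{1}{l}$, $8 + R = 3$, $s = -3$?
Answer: $132 - \frac{99 i \sqrt{5}}{5} \approx 132.0 - 44.274 i$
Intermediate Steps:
$R = -5$ ($R = -8 + 3 = -5$)
$L{\left(d \right)} = - 3 \sqrt{d}$
$X = 4 - \frac{3 i \sqrt{5}}{5}$ ($X = \left(4 - 0\right) - 3 \sqrt{\frac{1}{-5}} = \left(4 + 0\right) - 3 \sqrt{- \frac{1}{5}} = 4 - 3 \frac{i \sqrt{5}}{5} = 4 - \frac{3 i \sqrt{5}}{5} \approx 4.0 - 1.3416 i$)
$V = 33$ ($V = 11 \cdot 3 = 33$)
$X V = \left(4 - \frac{3 i \sqrt{5}}{5}\right) 33 = 132 - \frac{99 i \sqrt{5}}{5}$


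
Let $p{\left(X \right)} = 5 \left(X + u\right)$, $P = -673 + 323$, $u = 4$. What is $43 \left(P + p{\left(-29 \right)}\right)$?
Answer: $-20425$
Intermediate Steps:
$P = -350$
$p{\left(X \right)} = 20 + 5 X$ ($p{\left(X \right)} = 5 \left(X + 4\right) = 5 \left(4 + X\right) = 20 + 5 X$)
$43 \left(P + p{\left(-29 \right)}\right) = 43 \left(-350 + \left(20 + 5 \left(-29\right)\right)\right) = 43 \left(-350 + \left(20 - 145\right)\right) = 43 \left(-350 - 125\right) = 43 \left(-475\right) = -20425$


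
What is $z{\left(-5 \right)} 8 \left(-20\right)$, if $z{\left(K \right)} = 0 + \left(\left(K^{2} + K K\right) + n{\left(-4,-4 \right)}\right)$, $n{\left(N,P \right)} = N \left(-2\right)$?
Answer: $-9280$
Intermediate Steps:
$n{\left(N,P \right)} = - 2 N$
$z{\left(K \right)} = 8 + 2 K^{2}$ ($z{\left(K \right)} = 0 - \left(-8 - K^{2} - K K\right) = 0 + \left(\left(K^{2} + K^{2}\right) + 8\right) = 0 + \left(2 K^{2} + 8\right) = 0 + \left(8 + 2 K^{2}\right) = 8 + 2 K^{2}$)
$z{\left(-5 \right)} 8 \left(-20\right) = \left(8 + 2 \left(-5\right)^{2}\right) 8 \left(-20\right) = \left(8 + 2 \cdot 25\right) 8 \left(-20\right) = \left(8 + 50\right) 8 \left(-20\right) = 58 \cdot 8 \left(-20\right) = 464 \left(-20\right) = -9280$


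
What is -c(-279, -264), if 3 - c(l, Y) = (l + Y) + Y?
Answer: -810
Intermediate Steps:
c(l, Y) = 3 - l - 2*Y (c(l, Y) = 3 - ((l + Y) + Y) = 3 - ((Y + l) + Y) = 3 - (l + 2*Y) = 3 + (-l - 2*Y) = 3 - l - 2*Y)
-c(-279, -264) = -(3 - 1*(-279) - 2*(-264)) = -(3 + 279 + 528) = -1*810 = -810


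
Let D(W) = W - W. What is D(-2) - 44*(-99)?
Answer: 4356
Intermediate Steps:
D(W) = 0
D(-2) - 44*(-99) = 0 - 44*(-99) = 0 + 4356 = 4356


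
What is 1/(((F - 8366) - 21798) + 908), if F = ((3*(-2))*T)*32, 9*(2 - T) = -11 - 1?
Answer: -1/29896 ≈ -3.3449e-5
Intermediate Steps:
T = 10/3 (T = 2 - (-11 - 1)/9 = 2 - ⅑*(-12) = 2 + 4/3 = 10/3 ≈ 3.3333)
F = -640 (F = ((3*(-2))*(10/3))*32 = -6*10/3*32 = -20*32 = -640)
1/(((F - 8366) - 21798) + 908) = 1/(((-640 - 8366) - 21798) + 908) = 1/((-9006 - 21798) + 908) = 1/(-30804 + 908) = 1/(-29896) = -1/29896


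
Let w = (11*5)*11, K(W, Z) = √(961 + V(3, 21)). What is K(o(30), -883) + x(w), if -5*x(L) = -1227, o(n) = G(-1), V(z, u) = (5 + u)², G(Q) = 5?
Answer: 1227/5 + √1637 ≈ 285.86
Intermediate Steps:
o(n) = 5
K(W, Z) = √1637 (K(W, Z) = √(961 + (5 + 21)²) = √(961 + 26²) = √(961 + 676) = √1637)
w = 605 (w = 55*11 = 605)
x(L) = 1227/5 (x(L) = -⅕*(-1227) = 1227/5)
K(o(30), -883) + x(w) = √1637 + 1227/5 = 1227/5 + √1637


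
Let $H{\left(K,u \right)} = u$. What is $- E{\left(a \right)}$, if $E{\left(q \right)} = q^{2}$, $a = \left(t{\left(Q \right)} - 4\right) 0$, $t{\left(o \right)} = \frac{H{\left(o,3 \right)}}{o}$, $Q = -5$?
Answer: $0$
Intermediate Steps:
$t{\left(o \right)} = \frac{3}{o}$
$a = 0$ ($a = \left(\frac{3}{-5} - 4\right) 0 = \left(3 \left(- \frac{1}{5}\right) - 4\right) 0 = \left(- \frac{3}{5} - 4\right) 0 = \left(- \frac{23}{5}\right) 0 = 0$)
$- E{\left(a \right)} = - 0^{2} = \left(-1\right) 0 = 0$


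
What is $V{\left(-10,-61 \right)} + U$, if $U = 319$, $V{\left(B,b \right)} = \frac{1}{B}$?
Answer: $\frac{3189}{10} \approx 318.9$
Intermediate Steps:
$V{\left(-10,-61 \right)} + U = \frac{1}{-10} + 319 = - \frac{1}{10} + 319 = \frac{3189}{10}$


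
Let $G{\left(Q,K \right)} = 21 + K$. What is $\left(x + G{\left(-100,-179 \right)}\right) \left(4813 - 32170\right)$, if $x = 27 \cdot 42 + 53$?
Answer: $-28150353$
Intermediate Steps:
$x = 1187$ ($x = 1134 + 53 = 1187$)
$\left(x + G{\left(-100,-179 \right)}\right) \left(4813 - 32170\right) = \left(1187 + \left(21 - 179\right)\right) \left(4813 - 32170\right) = \left(1187 - 158\right) \left(-27357\right) = 1029 \left(-27357\right) = -28150353$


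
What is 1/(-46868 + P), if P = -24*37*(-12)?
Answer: -1/36212 ≈ -2.7615e-5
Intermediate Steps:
P = 10656 (P = -888*(-12) = 10656)
1/(-46868 + P) = 1/(-46868 + 10656) = 1/(-36212) = -1/36212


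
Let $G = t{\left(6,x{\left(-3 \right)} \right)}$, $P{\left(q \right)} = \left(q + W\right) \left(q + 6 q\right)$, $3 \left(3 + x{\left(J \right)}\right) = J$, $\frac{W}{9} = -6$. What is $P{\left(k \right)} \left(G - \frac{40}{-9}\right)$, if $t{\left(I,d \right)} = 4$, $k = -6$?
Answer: $21280$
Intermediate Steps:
$W = -54$ ($W = 9 \left(-6\right) = -54$)
$x{\left(J \right)} = -3 + \frac{J}{3}$
$P{\left(q \right)} = 7 q \left(-54 + q\right)$ ($P{\left(q \right)} = \left(q - 54\right) \left(q + 6 q\right) = \left(-54 + q\right) 7 q = 7 q \left(-54 + q\right)$)
$G = 4$
$P{\left(k \right)} \left(G - \frac{40}{-9}\right) = 7 \left(-6\right) \left(-54 - 6\right) \left(4 - \frac{40}{-9}\right) = 7 \left(-6\right) \left(-60\right) \left(4 - - \frac{40}{9}\right) = 2520 \left(4 + \frac{40}{9}\right) = 2520 \cdot \frac{76}{9} = 21280$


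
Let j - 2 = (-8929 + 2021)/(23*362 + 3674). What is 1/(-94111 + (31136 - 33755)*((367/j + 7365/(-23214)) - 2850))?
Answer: 33064474/221401266745571 ≈ 1.4934e-7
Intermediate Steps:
j = 4273/3000 (j = 2 + (-8929 + 2021)/(23*362 + 3674) = 2 - 6908/(8326 + 3674) = 2 - 6908/12000 = 2 - 6908*1/12000 = 2 - 1727/3000 = 4273/3000 ≈ 1.4243)
1/(-94111 + (31136 - 33755)*((367/j + 7365/(-23214)) - 2850)) = 1/(-94111 + (31136 - 33755)*((367/(4273/3000) + 7365/(-23214)) - 2850)) = 1/(-94111 - 2619*((367*(3000/4273) + 7365*(-1/23214)) - 2850)) = 1/(-94111 - 2619*((1101000/4273 - 2455/7738) - 2850)) = 1/(-94111 - 2619*(8509047785/33064474 - 2850)) = 1/(-94111 - 2619*(-85724703115/33064474)) = 1/(-94111 + 224512997458185/33064474) = 1/(221401266745571/33064474) = 33064474/221401266745571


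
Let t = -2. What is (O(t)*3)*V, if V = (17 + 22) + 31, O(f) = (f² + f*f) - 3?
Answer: 1050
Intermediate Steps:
O(f) = -3 + 2*f² (O(f) = (f² + f²) - 3 = 2*f² - 3 = -3 + 2*f²)
V = 70 (V = 39 + 31 = 70)
(O(t)*3)*V = ((-3 + 2*(-2)²)*3)*70 = ((-3 + 2*4)*3)*70 = ((-3 + 8)*3)*70 = (5*3)*70 = 15*70 = 1050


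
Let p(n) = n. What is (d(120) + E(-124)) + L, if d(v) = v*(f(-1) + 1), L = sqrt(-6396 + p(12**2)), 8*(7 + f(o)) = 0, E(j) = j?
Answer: -844 + 2*I*sqrt(1563) ≈ -844.0 + 79.07*I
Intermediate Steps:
f(o) = -7 (f(o) = -7 + (1/8)*0 = -7 + 0 = -7)
L = 2*I*sqrt(1563) (L = sqrt(-6396 + 12**2) = sqrt(-6396 + 144) = sqrt(-6252) = 2*I*sqrt(1563) ≈ 79.07*I)
d(v) = -6*v (d(v) = v*(-7 + 1) = v*(-6) = -6*v)
(d(120) + E(-124)) + L = (-6*120 - 124) + 2*I*sqrt(1563) = (-720 - 124) + 2*I*sqrt(1563) = -844 + 2*I*sqrt(1563)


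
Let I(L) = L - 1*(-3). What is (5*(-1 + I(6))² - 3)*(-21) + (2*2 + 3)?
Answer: -6650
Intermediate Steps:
I(L) = 3 + L (I(L) = L + 3 = 3 + L)
(5*(-1 + I(6))² - 3)*(-21) + (2*2 + 3) = (5*(-1 + (3 + 6))² - 3)*(-21) + (2*2 + 3) = (5*(-1 + 9)² - 3)*(-21) + (4 + 3) = (5*8² - 3)*(-21) + 7 = (5*64 - 3)*(-21) + 7 = (320 - 3)*(-21) + 7 = 317*(-21) + 7 = -6657 + 7 = -6650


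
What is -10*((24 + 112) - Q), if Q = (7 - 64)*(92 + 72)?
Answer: -94840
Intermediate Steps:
Q = -9348 (Q = -57*164 = -9348)
-10*((24 + 112) - Q) = -10*((24 + 112) - 1*(-9348)) = -10*(136 + 9348) = -10*9484 = -94840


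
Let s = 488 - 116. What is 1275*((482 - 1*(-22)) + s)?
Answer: 1116900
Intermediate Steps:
s = 372
1275*((482 - 1*(-22)) + s) = 1275*((482 - 1*(-22)) + 372) = 1275*((482 + 22) + 372) = 1275*(504 + 372) = 1275*876 = 1116900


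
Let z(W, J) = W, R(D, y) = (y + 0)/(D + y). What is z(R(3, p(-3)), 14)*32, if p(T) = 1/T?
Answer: -4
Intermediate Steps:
R(D, y) = y/(D + y)
z(R(3, p(-3)), 14)*32 = (1/((-3)*(3 + 1/(-3))))*32 = -1/(3*(3 - ⅓))*32 = -1/(3*8/3)*32 = -⅓*3/8*32 = -⅛*32 = -4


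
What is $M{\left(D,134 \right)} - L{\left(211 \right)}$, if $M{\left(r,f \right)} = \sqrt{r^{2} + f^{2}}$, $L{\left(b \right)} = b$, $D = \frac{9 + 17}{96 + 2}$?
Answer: $-211 + \frac{5 \sqrt{1724501}}{49} \approx -77.0$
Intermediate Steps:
$D = \frac{13}{49}$ ($D = \frac{26}{98} = 26 \cdot \frac{1}{98} = \frac{13}{49} \approx 0.26531$)
$M{\left(r,f \right)} = \sqrt{f^{2} + r^{2}}$
$M{\left(D,134 \right)} - L{\left(211 \right)} = \sqrt{134^{2} + \left(\frac{13}{49}\right)^{2}} - 211 = \sqrt{17956 + \frac{169}{2401}} - 211 = \sqrt{\frac{43112525}{2401}} - 211 = \frac{5 \sqrt{1724501}}{49} - 211 = -211 + \frac{5 \sqrt{1724501}}{49}$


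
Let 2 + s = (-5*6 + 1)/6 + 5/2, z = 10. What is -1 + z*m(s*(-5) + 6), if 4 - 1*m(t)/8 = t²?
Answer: -548249/9 ≈ -60917.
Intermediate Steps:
s = -13/3 (s = -2 + ((-5*6 + 1)/6 + 5/2) = -2 + ((-30 + 1)*(⅙) + 5*(½)) = -2 + (-29*⅙ + 5/2) = -2 + (-29/6 + 5/2) = -2 - 7/3 = -13/3 ≈ -4.3333)
m(t) = 32 - 8*t²
-1 + z*m(s*(-5) + 6) = -1 + 10*(32 - 8*(-13/3*(-5) + 6)²) = -1 + 10*(32 - 8*(65/3 + 6)²) = -1 + 10*(32 - 8*(83/3)²) = -1 + 10*(32 - 8*6889/9) = -1 + 10*(32 - 55112/9) = -1 + 10*(-54824/9) = -1 - 548240/9 = -548249/9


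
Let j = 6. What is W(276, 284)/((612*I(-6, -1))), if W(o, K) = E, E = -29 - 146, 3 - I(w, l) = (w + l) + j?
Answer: -175/2448 ≈ -0.071487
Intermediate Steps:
I(w, l) = -3 - l - w (I(w, l) = 3 - ((w + l) + 6) = 3 - ((l + w) + 6) = 3 - (6 + l + w) = 3 + (-6 - l - w) = -3 - l - w)
E = -175
W(o, K) = -175
W(276, 284)/((612*I(-6, -1))) = -175*1/(612*(-3 - 1*(-1) - 1*(-6))) = -175*1/(612*(-3 + 1 + 6)) = -175/(612*4) = -175/2448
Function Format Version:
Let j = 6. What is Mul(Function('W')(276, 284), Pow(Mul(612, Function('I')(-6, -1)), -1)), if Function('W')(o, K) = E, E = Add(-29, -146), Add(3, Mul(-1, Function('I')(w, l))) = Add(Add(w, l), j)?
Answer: Rational(-175, 2448) ≈ -0.071487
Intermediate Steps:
Function('I')(w, l) = Add(-3, Mul(-1, l), Mul(-1, w)) (Function('I')(w, l) = Add(3, Mul(-1, Add(Add(w, l), 6))) = Add(3, Mul(-1, Add(Add(l, w), 6))) = Add(3, Mul(-1, Add(6, l, w))) = Add(3, Add(-6, Mul(-1, l), Mul(-1, w))) = Add(-3, Mul(-1, l), Mul(-1, w)))
E = -175
Function('W')(o, K) = -175
Mul(Function('W')(276, 284), Pow(Mul(612, Function('I')(-6, -1)), -1)) = Mul(-175, Pow(Mul(612, Add(-3, Mul(-1, -1), Mul(-1, -6))), -1)) = Mul(-175, Pow(Mul(612, Add(-3, 1, 6)), -1)) = Mul(-175, Pow(Mul(612, 4), -1)) = Mul(-175, Pow(2448, -1)) = Mul(-175, Rational(1, 2448)) = Rational(-175, 2448)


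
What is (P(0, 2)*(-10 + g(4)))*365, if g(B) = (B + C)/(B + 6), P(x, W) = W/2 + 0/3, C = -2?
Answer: -3577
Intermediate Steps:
P(x, W) = W/2 (P(x, W) = W*(1/2) + 0*(1/3) = W/2 + 0 = W/2)
g(B) = (-2 + B)/(6 + B) (g(B) = (B - 2)/(B + 6) = (-2 + B)/(6 + B))
(P(0, 2)*(-10 + g(4)))*365 = (((1/2)*2)*(-10 + (-2 + 4)/(6 + 4)))*365 = (1*(-10 + 2/10))*365 = (1*(-10 + (1/10)*2))*365 = (1*(-10 + 1/5))*365 = (1*(-49/5))*365 = -49/5*365 = -3577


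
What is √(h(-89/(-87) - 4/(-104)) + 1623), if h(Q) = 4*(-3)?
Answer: 3*√179 ≈ 40.137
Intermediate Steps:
h(Q) = -12
√(h(-89/(-87) - 4/(-104)) + 1623) = √(-12 + 1623) = √1611 = 3*√179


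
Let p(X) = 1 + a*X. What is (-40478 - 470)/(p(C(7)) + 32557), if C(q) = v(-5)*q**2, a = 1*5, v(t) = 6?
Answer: -10237/8507 ≈ -1.2034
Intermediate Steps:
a = 5
C(q) = 6*q**2
p(X) = 1 + 5*X
(-40478 - 470)/(p(C(7)) + 32557) = (-40478 - 470)/((1 + 5*(6*7**2)) + 32557) = -40948/((1 + 5*(6*49)) + 32557) = -40948/((1 + 5*294) + 32557) = -40948/((1 + 1470) + 32557) = -40948/(1471 + 32557) = -40948/34028 = -40948*1/34028 = -10237/8507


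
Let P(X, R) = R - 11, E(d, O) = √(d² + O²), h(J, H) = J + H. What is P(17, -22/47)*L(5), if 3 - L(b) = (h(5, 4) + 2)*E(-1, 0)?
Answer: 4312/47 ≈ 91.745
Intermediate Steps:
h(J, H) = H + J
E(d, O) = √(O² + d²)
P(X, R) = -11 + R
L(b) = -8 (L(b) = 3 - ((4 + 5) + 2)*√(0² + (-1)²) = 3 - (9 + 2)*√(0 + 1) = 3 - 11*√1 = 3 - 11 = -8)
P(17, -22/47)*L(5) = (-11 - 22/47)*(-8) = -539/47*(-8) = 4312/47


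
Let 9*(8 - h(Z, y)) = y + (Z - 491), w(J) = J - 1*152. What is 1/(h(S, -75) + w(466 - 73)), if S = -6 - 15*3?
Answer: 9/2858 ≈ 0.0031491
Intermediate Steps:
S = -51 (S = -6 - 45 = -51)
w(J) = -152 + J (w(J) = J - 152 = -152 + J)
h(Z, y) = 563/9 - Z/9 - y/9 (h(Z, y) = 8 - (y + (Z - 491))/9 = 8 - (y + (-491 + Z))/9 = 8 - (-491 + Z + y)/9 = 8 + (491/9 - Z/9 - y/9) = 563/9 - Z/9 - y/9)
1/(h(S, -75) + w(466 - 73)) = 1/((563/9 - 1/9*(-51) - 1/9*(-75)) + (-152 + (466 - 73))) = 1/((563/9 + 17/3 + 25/3) + (-152 + 393)) = 1/(689/9 + 241) = 1/(2858/9) = 9/2858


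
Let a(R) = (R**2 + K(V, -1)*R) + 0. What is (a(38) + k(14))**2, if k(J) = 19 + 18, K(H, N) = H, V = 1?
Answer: 2307361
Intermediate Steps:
a(R) = R + R**2 (a(R) = (R**2 + 1*R) + 0 = (R**2 + R) + 0 = (R + R**2) + 0 = R + R**2)
k(J) = 37
(a(38) + k(14))**2 = (38*(1 + 38) + 37)**2 = (38*39 + 37)**2 = (1482 + 37)**2 = 1519**2 = 2307361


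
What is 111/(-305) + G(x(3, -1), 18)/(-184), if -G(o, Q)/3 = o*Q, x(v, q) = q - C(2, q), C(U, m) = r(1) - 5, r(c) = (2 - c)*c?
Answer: 14493/28060 ≈ 0.51650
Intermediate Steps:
r(c) = c*(2 - c)
C(U, m) = -4 (C(U, m) = 1*(2 - 1*1) - 5 = 1*(2 - 1) - 5 = 1*1 - 5 = 1 - 5 = -4)
x(v, q) = 4 + q (x(v, q) = q - 1*(-4) = q + 4 = 4 + q)
G(o, Q) = -3*Q*o (G(o, Q) = -3*o*Q = -3*Q*o)
111/(-305) + G(x(3, -1), 18)/(-184) = 111/(-305) - 3*18*(4 - 1)/(-184) = 111*(-1/305) - 3*18*3*(-1/184) = -111/305 - 162*(-1/184) = -111/305 + 81/92 = 14493/28060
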